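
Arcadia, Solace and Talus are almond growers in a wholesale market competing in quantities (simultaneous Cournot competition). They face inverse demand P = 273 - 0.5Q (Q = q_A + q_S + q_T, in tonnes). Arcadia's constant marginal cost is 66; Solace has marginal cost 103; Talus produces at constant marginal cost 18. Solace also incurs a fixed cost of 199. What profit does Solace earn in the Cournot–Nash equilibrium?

89

Arcadia's profit: π_A = (273 - 0.5Q)q_A - (66q_A). Setting ∂π_A/∂q_A = 0: 207 - q_A - (1/2)(q_S + q_T) = 0.
Solace's first-order condition: 170 - q_S - (1/2)(q_A + q_T) = 0.
Talus's first-order condition: 255 - q_T - (1/2)(q_A + q_S) = 0.
Summing all 3 equations gives 632 − 2Q = 0, hence Q = 316.
Back-substituting: q_A = (207 − 158)/(1/2) = 98, q_S = (170 − 158)/(1/2) = 24, q_T = (255 − 158)/(1/2) = 194.
Price P = 273 - (1/2)·316 = 115.
Solace's profit: (115 - 103)·24 - 199 = 89.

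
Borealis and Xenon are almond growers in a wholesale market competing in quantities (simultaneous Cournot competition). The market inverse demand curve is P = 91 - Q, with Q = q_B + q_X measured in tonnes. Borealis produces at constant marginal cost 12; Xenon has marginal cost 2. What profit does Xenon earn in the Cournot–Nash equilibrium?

1089

Borealis's profit: π_B = (91 - Q)q_B - (12q_B). Setting ∂π_B/∂q_B = 0: 79 - 2q_B - (q_X) = 0.
Xenon's profit: π_X = (91 - Q)q_X - (2q_X). Setting ∂π_X/∂q_X = 0: 89 - 2q_X - (q_B) = 0.
Best responses: q_B = (79 - q_X)/2, q_X = (89 - q_B)/2.
Solving the pair: q_B = 23, q_X = 33.
Price P = 91 - 56 = 35.
Xenon's profit: (35 - 2)·33 = 1089.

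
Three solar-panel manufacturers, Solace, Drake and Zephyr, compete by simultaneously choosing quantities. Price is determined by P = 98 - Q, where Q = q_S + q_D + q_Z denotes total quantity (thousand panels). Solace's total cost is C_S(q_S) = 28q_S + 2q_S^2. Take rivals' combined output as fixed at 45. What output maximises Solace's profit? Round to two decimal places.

4.17

With rivals' combined output fixed at 45, Solace's profit is π_S = (98 - 45 - q_S)q_S - (28q_S + 2q_S²) = (53 - q_S)q_S - (28q_S + 2q_S²).
∂π_S/∂q_S = 25 - 6q_S = 0, so q_S = 25/6.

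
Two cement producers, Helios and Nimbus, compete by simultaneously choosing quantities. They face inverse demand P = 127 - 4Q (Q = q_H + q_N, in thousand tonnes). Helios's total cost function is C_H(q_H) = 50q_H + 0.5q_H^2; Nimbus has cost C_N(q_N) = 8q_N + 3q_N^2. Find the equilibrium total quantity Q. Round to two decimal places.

Helios's profit: π_H = (127 - 4Q)q_H - (50q_H + (1/2)q_H²). Setting ∂π_H/∂q_H = 0: 77 - 9q_H - 4(q_N) = 0.
Nimbus's profit: π_N = (127 - 4Q)q_N - (8q_N + 3q_N²). Setting ∂π_N/∂q_N = 0: 119 - 14q_N - 4(q_H) = 0.
Best responses: q_H = (77 - 4q_N)/9, q_N = (119 - 4q_H)/14.
Solving the pair: q_H = 301/55, q_N = 763/110.
Total output Q = 301/55 + 763/110 = 273/22.

12.41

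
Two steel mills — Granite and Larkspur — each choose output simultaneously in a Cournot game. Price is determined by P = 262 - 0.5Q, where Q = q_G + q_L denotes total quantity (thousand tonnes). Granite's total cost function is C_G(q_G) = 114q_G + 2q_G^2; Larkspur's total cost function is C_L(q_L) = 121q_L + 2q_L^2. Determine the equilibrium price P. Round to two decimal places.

Granite's profit: π_G = (262 - 0.5Q)q_G - (114q_G + 2q_G²). Setting ∂π_G/∂q_G = 0: 148 - 5q_G - (1/2)(q_L) = 0.
Larkspur's first-order condition: 141 - 5q_L - (1/2)(q_G) = 0.
So q_G = (148 - (1/2)q_L)/5 and q_L = (141 - (1/2)q_G)/5.
Substituting one into the other gives q_G = 27.0505 and q_L = 25.4949.
Total output Q = 578/11, so price P = 262 - (1/2)·(578/11) = 235.7273.

235.73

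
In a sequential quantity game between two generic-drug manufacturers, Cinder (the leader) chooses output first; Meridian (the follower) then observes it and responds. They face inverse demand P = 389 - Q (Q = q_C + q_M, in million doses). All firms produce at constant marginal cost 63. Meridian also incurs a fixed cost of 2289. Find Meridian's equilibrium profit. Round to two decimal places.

4353.25

The follower Meridian best-responds to any q_C: π_M = (389 - Q)q_M - 63q_M.
Setting the follower's marginal profit to zero, 326 - q_C - 2q_M = 0, i.e. q_M = (326 - q_C)/2.
The leader anticipates this reaction. Substituting into P = 389 - Q gives P = 226 - (1/2)q_C, so π_C = (226 - (1/2)q_C)q_C - 63q_C.
Maximising: ∂π_C/∂q_C = 163 - q_C = 0, giving q_C = 163.
Then q_M = (326 - 163)/2 = 163/2.
Price P = 389 - 489/2 = 289/2.
Meridian's profit: (289/2 - 63)·(163/2) - 2289 = 4353.2500.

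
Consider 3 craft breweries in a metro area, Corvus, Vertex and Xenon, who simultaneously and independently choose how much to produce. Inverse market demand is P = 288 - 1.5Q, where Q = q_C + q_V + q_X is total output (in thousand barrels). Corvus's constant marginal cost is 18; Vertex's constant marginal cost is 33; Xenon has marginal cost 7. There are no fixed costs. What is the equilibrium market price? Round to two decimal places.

Corvus's profit: π_C = (288 - 1.5Q)q_C - (18q_C). Setting ∂π_C/∂q_C = 0: 270 - 3q_C - (3/2)(q_V + q_X) = 0.
Vertex's profit: π_V = (288 - 1.5Q)q_V - (33q_V). Setting ∂π_V/∂q_V = 0: 255 - 3q_V - (3/2)(q_C + q_X) = 0.
Xenon's profit: π_X = (288 - 1.5Q)q_X - (7q_X). Setting ∂π_X/∂q_X = 0: 281 - 3q_X - (3/2)(q_C + q_V) = 0.
Summing all 3 equations gives 806 − 6Q = 0, hence Q = 403/3.
Back-substituting: q_C = (270 − 403/2)/(3/2) = 137/3, q_V = (255 − 403/2)/(3/2) = 107/3, q_X = (281 − 403/2)/(3/2) = 53.
Total output Q = 403/3, so price P = 288 - (3/2)·(403/3) = 173/2.

86.50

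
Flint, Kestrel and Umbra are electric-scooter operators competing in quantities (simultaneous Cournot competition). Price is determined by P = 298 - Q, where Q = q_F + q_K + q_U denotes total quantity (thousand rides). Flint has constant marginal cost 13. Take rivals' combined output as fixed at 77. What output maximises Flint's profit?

With rivals' combined output fixed at 77, Flint's profit is π_F = (298 - 77 - q_F)q_F - (13q_F) = (221 - q_F)q_F - (13q_F).
∂π_F/∂q_F = 208 - 2q_F = 0, so q_F = 104.

104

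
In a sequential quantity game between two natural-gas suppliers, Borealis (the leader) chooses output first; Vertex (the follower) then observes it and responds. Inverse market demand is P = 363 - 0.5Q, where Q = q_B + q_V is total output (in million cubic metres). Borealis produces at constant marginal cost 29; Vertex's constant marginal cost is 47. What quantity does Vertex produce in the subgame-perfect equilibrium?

Solve by backward induction. Given q_B, the follower Vertex maximises π_V = (363 - (1/2)q_B - (1/2)q_V)q_V - 47q_V.
∂π_V/∂q_V = 316 - (1/2)q_B - q_V = 0 gives the reaction function q_V = (316 - (1/2)q_B).
Borealis substitutes q_V(q_B) into its own profit: π_B = q_B(363 - (1/2)q_B - (316 - (1/2)q_B)/2) - 29q_B = (205 - (1/4)q_B)q_B - 29q_B.
Leader FOC: 176 - (1/2)q_B = 0, so q_B = 352.
Then q_V = (316 - (1/2)·352) = 140.

140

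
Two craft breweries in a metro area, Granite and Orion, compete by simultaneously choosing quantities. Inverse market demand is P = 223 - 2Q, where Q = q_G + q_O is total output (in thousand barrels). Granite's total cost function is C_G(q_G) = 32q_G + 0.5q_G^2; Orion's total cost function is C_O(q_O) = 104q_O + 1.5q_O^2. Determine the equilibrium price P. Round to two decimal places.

138.35

Granite's profit: π_G = (223 - 2Q)q_G - (32q_G + (1/2)q_G²). Setting ∂π_G/∂q_G = 0: 191 - 5q_G - 2(q_O) = 0.
Orion's profit: π_O = (223 - 2Q)q_O - (104q_O + (3/2)q_O²). Setting ∂π_O/∂q_O = 0: 119 - 7q_O - 2(q_G) = 0.
So q_G = (191 - 2q_O)/5 and q_O = (119 - 2q_G)/7.
Solving the pair: q_G = 1099/31, q_O = 213/31.
Total output Q = 1312/31, so price P = 223 - 2·(1312/31) = 138.3548.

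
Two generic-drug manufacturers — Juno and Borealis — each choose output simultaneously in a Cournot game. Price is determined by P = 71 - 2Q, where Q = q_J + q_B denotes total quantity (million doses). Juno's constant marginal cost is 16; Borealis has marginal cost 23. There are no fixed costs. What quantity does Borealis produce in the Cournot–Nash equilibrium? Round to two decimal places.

6.83

Juno's profit: π_J = (71 - 2Q)q_J - (16q_J). Setting ∂π_J/∂q_J = 0: 55 - 4q_J - 2(q_B) = 0.
Borealis's first-order condition: 48 - 4q_B - 2(q_J) = 0.
Best responses: q_J = (55 - 2q_B)/4, q_B = (48 - 2q_J)/4.
Solving the pair: q_J = 31/3, q_B = 41/6.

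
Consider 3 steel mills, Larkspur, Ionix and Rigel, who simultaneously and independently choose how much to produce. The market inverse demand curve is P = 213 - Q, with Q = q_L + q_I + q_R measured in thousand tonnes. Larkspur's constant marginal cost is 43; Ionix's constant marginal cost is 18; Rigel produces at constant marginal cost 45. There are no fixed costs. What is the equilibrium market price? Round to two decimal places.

79.75

Larkspur's profit: π_L = (213 - Q)q_L - (43q_L). Setting ∂π_L/∂q_L = 0: 170 - 2q_L - (q_I + q_R) = 0.
Ionix's first-order condition: 195 - 2q_I - (q_L + q_R) = 0.
Rigel's first-order condition: 168 - 2q_R - (q_L + q_I) = 0.
Adding the 3 first-order conditions: 533 − 4Q = 0, so Q = 533/4.
Back-substituting: q_L = (170 − 533/4) = 147/4, q_I = (195 − 533/4) = 247/4, q_R = (168 − 533/4) = 139/4.
Total output Q = 533/4, so price P = 213 - 533/4 = 319/4.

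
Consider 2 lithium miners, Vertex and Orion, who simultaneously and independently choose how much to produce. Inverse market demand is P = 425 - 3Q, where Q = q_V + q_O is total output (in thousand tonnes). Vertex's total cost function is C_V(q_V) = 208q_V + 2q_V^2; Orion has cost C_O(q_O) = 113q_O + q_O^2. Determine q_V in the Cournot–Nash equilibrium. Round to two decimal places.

Vertex's profit: π_V = (425 - 3Q)q_V - (208q_V + 2q_V²). Setting ∂π_V/∂q_V = 0: 217 - 10q_V - 3(q_O) = 0.
Orion's first-order condition: 312 - 8q_O - 3(q_V) = 0.
Best responses: q_V = (217 - 3q_O)/10, q_O = (312 - 3q_V)/8.
Solving the pair: q_V = 800/71, q_O = 34.7746.

11.27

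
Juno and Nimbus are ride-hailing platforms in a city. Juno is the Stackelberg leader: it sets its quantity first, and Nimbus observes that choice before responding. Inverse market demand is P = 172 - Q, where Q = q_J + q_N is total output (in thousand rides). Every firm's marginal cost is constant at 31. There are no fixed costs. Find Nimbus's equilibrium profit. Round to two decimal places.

Solve by backward induction. Given q_J, the follower Nimbus maximises π_N = (172 - q_J - q_N)q_N - 31q_N.
Setting the follower's marginal profit to zero, 141 - q_J - 2q_N = 0, i.e. q_N = (141 - q_J)/2.
The leader anticipates this reaction. Substituting into P = 172 - Q gives P = 203/2 - (1/2)q_J, so π_J = (203/2 - (1/2)q_J)q_J - 31q_J.
Maximising: ∂π_J/∂q_J = 141/2 - q_J = 0, giving q_J = 141/2.
Then q_N = (141 - 141/2)/2 = 141/4.
Price P = 172 - 423/4 = 265/4.
Nimbus's profit: (265/4 - 31)·(141/4) = 1242.5625.

1242.56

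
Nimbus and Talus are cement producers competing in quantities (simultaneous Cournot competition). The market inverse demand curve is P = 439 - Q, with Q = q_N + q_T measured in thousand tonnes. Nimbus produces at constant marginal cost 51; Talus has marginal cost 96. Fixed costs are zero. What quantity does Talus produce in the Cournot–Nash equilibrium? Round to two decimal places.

Nimbus's profit: π_N = (439 - Q)q_N - (51q_N). Setting ∂π_N/∂q_N = 0: 388 - 2q_N - (q_T) = 0.
Talus's profit: π_T = (439 - Q)q_T - (96q_T). Setting ∂π_T/∂q_T = 0: 343 - 2q_T - (q_N) = 0.
Rearranging gives the reaction functions q_N = (388 - q_T)/2 and q_T = (343 - q_N)/2.
Solving the pair: q_N = 433/3, q_T = 298/3.

99.33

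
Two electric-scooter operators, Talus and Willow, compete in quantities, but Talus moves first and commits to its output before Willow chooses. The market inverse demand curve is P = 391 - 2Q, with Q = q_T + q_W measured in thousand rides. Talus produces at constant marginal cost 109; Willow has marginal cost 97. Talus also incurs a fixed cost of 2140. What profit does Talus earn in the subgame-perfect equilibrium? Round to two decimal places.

2416.25

The follower Willow best-responds to any q_T: π_W = (391 - 2Q)q_W - 97q_W.
Follower FOC: 294 - 2q_T - 4q_W = 0, so q_W(q_T) = (294 - 2q_T)/4.
The leader anticipates this reaction. Substituting into P = 391 - 2Q gives P = 244 - q_T, so π_T = (244 - q_T)q_T - 109q_T.
Leader FOC: 135 - 2q_T = 0, so q_T = 135/2.
Then q_W = (294 - 2·(135/2))/4 = 159/4.
Price P = 391 - 2·(429/4) = 353/2.
Talus's profit: (353/2 - 109)·(135/2) - 2140 = 2416.2500.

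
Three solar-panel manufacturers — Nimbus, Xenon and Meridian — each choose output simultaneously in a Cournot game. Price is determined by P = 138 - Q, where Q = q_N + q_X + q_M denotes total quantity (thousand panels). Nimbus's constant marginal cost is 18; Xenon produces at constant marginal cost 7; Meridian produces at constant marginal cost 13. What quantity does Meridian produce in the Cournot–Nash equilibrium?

Nimbus's profit: π_N = (138 - Q)q_N - (18q_N). Setting ∂π_N/∂q_N = 0: 120 - 2q_N - (q_X + q_M) = 0.
Xenon's first-order condition: 131 - 2q_X - (q_N + q_M) = 0.
Meridian's profit: π_M = (138 - Q)q_M - (13q_M). Setting ∂π_M/∂q_M = 0: 125 - 2q_M - (q_N + q_X) = 0.
Adding the 3 conditions: 376 − 2Q − 2Q = 0, i.e. Q = 94.
Back-substituting: q_N = (120 − 94) = 26, q_X = (131 − 94) = 37, q_M = (125 − 94) = 31.

31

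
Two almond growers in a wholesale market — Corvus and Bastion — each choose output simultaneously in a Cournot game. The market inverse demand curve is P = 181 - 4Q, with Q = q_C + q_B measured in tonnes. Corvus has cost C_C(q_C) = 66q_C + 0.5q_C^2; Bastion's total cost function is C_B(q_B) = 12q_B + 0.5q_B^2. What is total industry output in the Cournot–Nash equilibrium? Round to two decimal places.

Corvus's profit: π_C = (181 - 4Q)q_C - (66q_C + (1/2)q_C²). Setting ∂π_C/∂q_C = 0: 115 - 9q_C - 4(q_B) = 0.
Bastion's profit: π_B = (181 - 4Q)q_B - (12q_B + (1/2)q_B²). Setting ∂π_B/∂q_B = 0: 169 - 9q_B - 4(q_C) = 0.
So q_C = (115 - 4q_B)/9 and q_B = (169 - 4q_C)/9.
Solving the pair: q_C = 359/65, q_B = 1061/65.
Total output Q = 359/65 + 1061/65 = 284/13.

21.85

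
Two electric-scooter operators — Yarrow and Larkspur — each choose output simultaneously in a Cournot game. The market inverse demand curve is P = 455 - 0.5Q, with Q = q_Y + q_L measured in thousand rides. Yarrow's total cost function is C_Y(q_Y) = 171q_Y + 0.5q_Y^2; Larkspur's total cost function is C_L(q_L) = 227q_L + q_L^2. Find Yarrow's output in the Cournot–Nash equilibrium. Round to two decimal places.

Yarrow's profit: π_Y = (455 - 0.5Q)q_Y - (171q_Y + (1/2)q_Y²). Setting ∂π_Y/∂q_Y = 0: 284 - 2q_Y - (1/2)(q_L) = 0.
Larkspur's profit: π_L = (455 - 0.5Q)q_L - (227q_L + q_L²). Setting ∂π_L/∂q_L = 0: 228 - 3q_L - (1/2)(q_Y) = 0.
Rearranging gives the reaction functions q_Y = (284 - (1/2)q_L)/2 and q_L = (228 - (1/2)q_Y)/3.
Substituting one into the other gives q_Y = 128.3478 and q_L = 1256/23.

128.35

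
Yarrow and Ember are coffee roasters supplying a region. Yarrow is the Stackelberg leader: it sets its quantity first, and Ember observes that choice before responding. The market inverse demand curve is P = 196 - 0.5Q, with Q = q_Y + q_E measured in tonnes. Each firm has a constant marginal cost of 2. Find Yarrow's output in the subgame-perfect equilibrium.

The follower Ember best-responds to any q_Y: π_E = (196 - 0.5Q)q_E - 2q_E.
Setting the follower's marginal profit to zero, 194 - (1/2)q_Y - q_E = 0, i.e. q_E = (194 - (1/2)q_Y).
Yarrow substitutes q_E(q_Y) into its own profit: π_Y = q_Y(196 - (1/2)q_Y - (194 - (1/2)q_Y)/2) - 2q_Y = (99 - (1/4)q_Y)q_Y - 2q_Y.
Maximising: ∂π_Y/∂q_Y = 97 - (1/2)q_Y = 0, giving q_Y = 194.
Then q_E = (194 - (1/2)·194) = 97.

194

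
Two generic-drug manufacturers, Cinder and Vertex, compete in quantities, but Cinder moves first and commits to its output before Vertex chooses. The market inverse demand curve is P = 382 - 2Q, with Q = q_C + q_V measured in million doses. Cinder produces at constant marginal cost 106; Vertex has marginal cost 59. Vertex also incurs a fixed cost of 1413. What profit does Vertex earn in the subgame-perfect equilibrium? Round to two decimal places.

4021.03

Solve by backward induction. Given q_C, the follower Vertex maximises π_V = (382 - 2q_C - 2q_V)q_V - 59q_V.
∂π_V/∂q_V = 323 - 2q_C - 4q_V = 0 gives the reaction function q_V = (323 - 2q_C)/4.
The leader anticipates this reaction. Substituting into P = 382 - 2Q gives P = 441/2 - q_C, so π_C = (441/2 - q_C)q_C - 106q_C.
The leader's first-order condition 229/2 - 2q_C = 0 yields q_C = 229/4.
Then q_V = (323 - 2·(229/4))/4 = 417/8.
Price P = 382 - 2·(875/8) = 653/4.
Vertex's profit: (653/4 - 59)·(417/8) - 1413 = 4021.0313.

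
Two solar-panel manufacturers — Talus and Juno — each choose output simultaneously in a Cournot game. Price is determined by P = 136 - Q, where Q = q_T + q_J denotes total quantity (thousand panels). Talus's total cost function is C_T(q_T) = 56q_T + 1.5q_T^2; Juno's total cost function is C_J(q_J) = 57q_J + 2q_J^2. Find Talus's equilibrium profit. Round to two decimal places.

Talus's profit: π_T = (136 - Q)q_T - (56q_T + (3/2)q_T²). Setting ∂π_T/∂q_T = 0: 80 - 5q_T - (q_J) = 0.
Juno's profit: π_J = (136 - Q)q_J - (57q_J + 2q_J²). Setting ∂π_J/∂q_J = 0: 79 - 6q_J - (q_T) = 0.
So q_T = (80 - q_J)/5 and q_J = (79 - q_T)/6.
Solving the pair: q_T = 401/29, q_J = 315/29.
Price P = 136 - 716/29 = 111.3103.
Talus's profit: 111.3103·(401/29) - 56·(401/29) - (3/2)(401/29)² = 478.0054.

478.01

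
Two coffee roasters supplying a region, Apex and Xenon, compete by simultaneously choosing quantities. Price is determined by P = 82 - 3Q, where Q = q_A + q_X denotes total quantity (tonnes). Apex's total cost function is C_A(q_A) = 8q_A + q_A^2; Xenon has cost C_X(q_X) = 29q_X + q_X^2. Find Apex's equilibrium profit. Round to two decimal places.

Apex's profit: π_A = (82 - 3Q)q_A - (8q_A + q_A²). Setting ∂π_A/∂q_A = 0: 74 - 8q_A - 3(q_X) = 0.
Xenon's first-order condition: 53 - 8q_X - 3(q_A) = 0.
Rearranging gives the reaction functions q_A = (74 - 3q_X)/8 and q_X = (53 - 3q_A)/8.
Substituting one into the other gives q_A = 433/55 and q_X = 202/55.
Price P = 82 - 3·(127/11) = 521/11.
Apex's profit: (521/11)·(433/55) - 8·(433/55) - (433/55)² = 247.9193.

247.92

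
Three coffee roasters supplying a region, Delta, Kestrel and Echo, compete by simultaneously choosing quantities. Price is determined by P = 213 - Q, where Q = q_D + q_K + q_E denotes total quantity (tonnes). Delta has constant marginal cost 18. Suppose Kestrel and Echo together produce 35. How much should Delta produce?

With rivals' combined output fixed at 35, Delta's profit is π_D = (213 - 35 - q_D)q_D - (18q_D) = (178 - q_D)q_D - (18q_D).
∂π_D/∂q_D = 160 - 2q_D = 0, so q_D = 80.

80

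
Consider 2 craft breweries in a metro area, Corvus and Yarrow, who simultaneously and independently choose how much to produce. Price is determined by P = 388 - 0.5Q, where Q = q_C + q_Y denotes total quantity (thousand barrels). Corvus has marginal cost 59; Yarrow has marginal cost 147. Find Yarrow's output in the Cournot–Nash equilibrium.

Corvus's profit: π_C = (388 - 0.5Q)q_C - (59q_C). Setting ∂π_C/∂q_C = 0: 329 - q_C - (1/2)(q_Y) = 0.
Yarrow's profit: π_Y = (388 - 0.5Q)q_Y - (147q_Y). Setting ∂π_Y/∂q_Y = 0: 241 - q_Y - (1/2)(q_C) = 0.
Rearranging gives the reaction functions q_C = (329 - (1/2)q_Y) and q_Y = (241 - (1/2)q_C).
Substituting one into the other gives q_C = 278 and q_Y = 102.

102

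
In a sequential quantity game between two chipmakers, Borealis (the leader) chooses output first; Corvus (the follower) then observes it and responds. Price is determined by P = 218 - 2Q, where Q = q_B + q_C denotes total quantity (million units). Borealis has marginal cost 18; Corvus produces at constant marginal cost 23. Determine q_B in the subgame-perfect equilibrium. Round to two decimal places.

The follower Corvus best-responds to any q_B: π_C = (218 - 2Q)q_C - 23q_C.
Setting the follower's marginal profit to zero, 195 - 2q_B - 4q_C = 0, i.e. q_C = (195 - 2q_B)/4.
Borealis substitutes q_C(q_B) into its own profit: π_B = q_B(218 - 2q_B - (195 - 2q_B)/2) - 18q_B = (241/2 - q_B)q_B - 18q_B.
The leader's first-order condition 205/2 - 2q_B = 0 yields q_B = 205/4.
Then q_C = (195 - 2·(205/4))/4 = 185/8.

51.25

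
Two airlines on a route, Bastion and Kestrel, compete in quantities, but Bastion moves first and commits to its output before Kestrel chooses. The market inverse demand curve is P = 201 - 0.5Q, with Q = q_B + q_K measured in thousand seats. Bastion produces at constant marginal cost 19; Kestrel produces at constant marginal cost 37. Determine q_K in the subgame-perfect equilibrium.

The follower Kestrel best-responds to any q_B: π_K = (201 - 0.5Q)q_K - 37q_K.
∂π_K/∂q_K = 164 - (1/2)q_B - q_K = 0 gives the reaction function q_K = (164 - (1/2)q_B).
The leader anticipates this reaction. Substituting into P = 201 - 0.5Q gives P = 119 - (1/4)q_B, so π_B = (119 - (1/4)q_B)q_B - 19q_B.
The leader's first-order condition 100 - (1/2)q_B = 0 yields q_B = 200.
Then q_K = (164 - (1/2)·200) = 64.

64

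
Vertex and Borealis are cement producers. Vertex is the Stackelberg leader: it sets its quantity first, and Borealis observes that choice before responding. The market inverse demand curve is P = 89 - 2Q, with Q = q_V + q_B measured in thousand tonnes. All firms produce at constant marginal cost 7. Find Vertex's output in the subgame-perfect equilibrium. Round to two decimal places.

20.50

Solve by backward induction. Given q_V, the follower Borealis maximises π_B = (89 - 2q_V - 2q_B)q_B - 7q_B.
Follower FOC: 82 - 2q_V - 4q_B = 0, so q_B(q_V) = (82 - 2q_V)/4.
Vertex substitutes q_B(q_V) into its own profit: π_V = q_V(89 - 2q_V - (82 - 2q_V)/2) - 7q_V = (48 - q_V)q_V - 7q_V.
The leader's first-order condition 41 - 2q_V = 0 yields q_V = 41/2.
Then q_B = (82 - 2·(41/2))/4 = 41/4.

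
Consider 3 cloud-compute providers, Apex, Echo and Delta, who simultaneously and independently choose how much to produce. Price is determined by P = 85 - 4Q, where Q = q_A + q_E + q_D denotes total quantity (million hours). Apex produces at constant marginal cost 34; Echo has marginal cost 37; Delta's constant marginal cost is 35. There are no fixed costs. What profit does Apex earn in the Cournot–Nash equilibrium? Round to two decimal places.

Apex's profit: π_A = (85 - 4Q)q_A - (34q_A). Setting ∂π_A/∂q_A = 0: 51 - 8q_A - 4(q_E + q_D) = 0.
Echo's profit: π_E = (85 - 4Q)q_E - (37q_E). Setting ∂π_E/∂q_E = 0: 48 - 8q_E - 4(q_A + q_D) = 0.
Delta's first-order condition: 50 - 8q_D - 4(q_A + q_E) = 0.
Adding the 3 conditions: 149 − 8Q − 8Q = 0, i.e. Q = 149/16.
Back-substituting: q_A = (51 − 149/4)/4 = 55/16, q_E = (48 − 149/4)/4 = 43/16, q_D = (50 − 149/4)/4 = 51/16.
Price P = 85 - 4·(149/16) = 191/4.
Apex's profit: (191/4 - 34)·(55/16) = 47.2656.

47.27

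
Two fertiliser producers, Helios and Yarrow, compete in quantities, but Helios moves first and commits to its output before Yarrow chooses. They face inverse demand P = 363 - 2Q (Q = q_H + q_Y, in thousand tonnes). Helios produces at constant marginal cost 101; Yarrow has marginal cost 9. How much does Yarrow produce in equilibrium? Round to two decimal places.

67.25

The follower Yarrow best-responds to any q_H: π_Y = (363 - 2Q)q_Y - 9q_Y.
Setting the follower's marginal profit to zero, 354 - 2q_H - 4q_Y = 0, i.e. q_Y = (354 - 2q_H)/4.
The leader anticipates this reaction. Substituting into P = 363 - 2Q gives P = 186 - q_H, so π_H = (186 - q_H)q_H - 101q_H.
Maximising: ∂π_H/∂q_H = 85 - 2q_H = 0, giving q_H = 85/2.
Then q_Y = (354 - 2·(85/2))/4 = 269/4.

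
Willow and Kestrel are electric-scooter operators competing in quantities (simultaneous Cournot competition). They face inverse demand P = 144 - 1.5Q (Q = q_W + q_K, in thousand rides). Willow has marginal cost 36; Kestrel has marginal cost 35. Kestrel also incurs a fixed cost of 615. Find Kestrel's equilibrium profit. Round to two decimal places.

Willow's profit: π_W = (144 - 1.5Q)q_W - (36q_W). Setting ∂π_W/∂q_W = 0: 108 - 3q_W - (3/2)(q_K) = 0.
Kestrel's profit: π_K = (144 - 1.5Q)q_K - (35q_K). Setting ∂π_K/∂q_K = 0: 109 - 3q_K - (3/2)(q_W) = 0.
Rearranging gives the reaction functions q_W = (108 - (3/2)q_K)/3 and q_K = (109 - (3/2)q_W)/3.
Substituting one into the other gives q_W = 214/9 and q_K = 220/9.
Price P = 144 - (3/2)·(434/9) = 215/3.
Kestrel's profit: (215/3 - 35)·(220/9) - 615 = 281.2963.

281.30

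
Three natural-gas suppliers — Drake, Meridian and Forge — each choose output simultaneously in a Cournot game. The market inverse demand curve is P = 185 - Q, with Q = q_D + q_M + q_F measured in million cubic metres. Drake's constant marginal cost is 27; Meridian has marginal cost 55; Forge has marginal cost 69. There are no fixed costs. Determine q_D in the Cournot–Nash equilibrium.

Drake's profit: π_D = (185 - Q)q_D - (27q_D). Setting ∂π_D/∂q_D = 0: 158 - 2q_D - (q_M + q_F) = 0.
Meridian's profit: π_M = (185 - Q)q_M - (55q_M). Setting ∂π_M/∂q_M = 0: 130 - 2q_M - (q_D + q_F) = 0.
Forge's profit: π_F = (185 - Q)q_F - (69q_F). Setting ∂π_F/∂q_F = 0: 116 - 2q_F - (q_D + q_M) = 0.
Summing all 3 equations gives 404 − 4Q = 0, hence Q = 101.
Back-substituting: q_D = (158 − 101) = 57, q_M = (130 − 101) = 29, q_F = (116 − 101) = 15.

57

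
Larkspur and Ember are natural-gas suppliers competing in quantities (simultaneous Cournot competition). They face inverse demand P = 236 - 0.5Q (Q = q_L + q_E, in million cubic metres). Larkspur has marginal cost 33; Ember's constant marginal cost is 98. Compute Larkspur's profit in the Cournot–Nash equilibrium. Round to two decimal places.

Larkspur's profit: π_L = (236 - 0.5Q)q_L - (33q_L). Setting ∂π_L/∂q_L = 0: 203 - q_L - (1/2)(q_E) = 0.
Ember's profit: π_E = (236 - 0.5Q)q_E - (98q_E). Setting ∂π_E/∂q_E = 0: 138 - q_E - (1/2)(q_L) = 0.
Best responses: q_L = (203 - (1/2)q_E), q_E = (138 - (1/2)q_L).
Substituting one into the other gives q_L = 536/3 and q_E = 146/3.
Price P = 236 - (1/2)·(682/3) = 367/3.
Larkspur's profit: (367/3 - 33)·(536/3) = 15960.8889.

15960.89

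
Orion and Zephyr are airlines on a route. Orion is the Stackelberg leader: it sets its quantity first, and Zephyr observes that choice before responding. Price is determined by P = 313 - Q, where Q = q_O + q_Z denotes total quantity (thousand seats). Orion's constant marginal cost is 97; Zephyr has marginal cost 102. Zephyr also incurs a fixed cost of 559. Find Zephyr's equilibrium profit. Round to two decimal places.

Solve by backward induction. Given q_O, the follower Zephyr maximises π_Z = (313 - q_O - q_Z)q_Z - 102q_Z.
Follower FOC: 211 - q_O - 2q_Z = 0, so q_Z(q_O) = (211 - q_O)/2.
The leader anticipates this reaction. Substituting into P = 313 - Q gives P = 415/2 - (1/2)q_O, so π_O = (415/2 - (1/2)q_O)q_O - 97q_O.
Maximising: ∂π_O/∂q_O = 221/2 - q_O = 0, giving q_O = 221/2.
Then q_Z = (211 - 221/2)/2 = 201/4.
Price P = 313 - 643/4 = 609/4.
Zephyr's profit: (609/4 - 102)·(201/4) - 559 = 1966.0625.

1966.06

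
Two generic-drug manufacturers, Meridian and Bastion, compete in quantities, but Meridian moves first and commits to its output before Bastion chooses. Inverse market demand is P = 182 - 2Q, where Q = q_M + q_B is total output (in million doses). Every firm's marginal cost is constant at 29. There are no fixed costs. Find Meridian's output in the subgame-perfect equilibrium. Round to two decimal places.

The follower Bastion best-responds to any q_M: π_B = (182 - 2Q)q_B - 29q_B.
∂π_B/∂q_B = 153 - 2q_M - 4q_B = 0 gives the reaction function q_B = (153 - 2q_M)/4.
The leader anticipates this reaction. Substituting into P = 182 - 2Q gives P = 211/2 - q_M, so π_M = (211/2 - q_M)q_M - 29q_M.
The leader's first-order condition 153/2 - 2q_M = 0 yields q_M = 153/4.
Then q_B = (153 - 2·(153/4))/4 = 153/8.

38.25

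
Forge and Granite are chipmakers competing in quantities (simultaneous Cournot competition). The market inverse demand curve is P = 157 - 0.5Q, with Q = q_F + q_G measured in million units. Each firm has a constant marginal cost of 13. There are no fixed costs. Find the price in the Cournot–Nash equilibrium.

A representative firm's profit is π_i = q_i(157 - 0.5Q) - 13q_i.
First-order condition (treating rivals' output as given): 144 - q_i - (1/2)q_j = 0.
With identical firms every q_j equals q_i, so q_j = q_i and 144 = (3/2)q_i, giving q_i = 96.
Total output Q = 192, so price P = 157 - (1/2)·192 = 61.

61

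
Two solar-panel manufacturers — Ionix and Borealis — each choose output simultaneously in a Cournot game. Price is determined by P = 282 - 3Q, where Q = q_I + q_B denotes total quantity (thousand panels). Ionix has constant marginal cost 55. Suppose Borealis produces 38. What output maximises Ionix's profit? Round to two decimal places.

18.83

With the rival's output fixed at 38, Ionix's profit is π_I = (282 - 3·38 - 3q_I)q_I - (55q_I) = (168 - 3q_I)q_I - (55q_I).
∂π_I/∂q_I = 113 - 6q_I = 0, so q_I = 113/6.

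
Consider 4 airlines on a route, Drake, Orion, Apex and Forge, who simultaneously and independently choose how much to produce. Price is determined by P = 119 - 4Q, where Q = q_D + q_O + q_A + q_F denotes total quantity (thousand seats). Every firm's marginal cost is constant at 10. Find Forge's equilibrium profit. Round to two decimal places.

118.81

A representative firm's profit is π_i = q_i(119 - 4Q) - 10q_i.
First-order condition (treating rivals' output as given): 109 - 8q_i - 4·Σ_{j≠i} q_j = 0.
With identical firms every q_j equals q_i, so Σ_{j≠i} q_j = 3q_i and 109 = 20q_i, giving q_i = 109/20.
Price P = 119 - 4·(109/5) = 159/5.
Forge's profit: (159/5 - 10)·(109/20) = 118.8100.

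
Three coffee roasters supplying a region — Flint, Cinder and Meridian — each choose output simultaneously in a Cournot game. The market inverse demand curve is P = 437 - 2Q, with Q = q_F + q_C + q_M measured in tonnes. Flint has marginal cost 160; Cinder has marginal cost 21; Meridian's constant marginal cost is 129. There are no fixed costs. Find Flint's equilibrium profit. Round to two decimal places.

Flint's profit: π_F = (437 - 2Q)q_F - (160q_F). Setting ∂π_F/∂q_F = 0: 277 - 4q_F - 2(q_C + q_M) = 0.
Cinder's profit: π_C = (437 - 2Q)q_C - (21q_C). Setting ∂π_C/∂q_C = 0: 416 - 4q_C - 2(q_F + q_M) = 0.
Meridian's profit: π_M = (437 - 2Q)q_M - (129q_M). Setting ∂π_M/∂q_M = 0: 308 - 4q_M - 2(q_F + q_C) = 0.
Summing all 3 equations gives 1001 − 8Q = 0, hence Q = 1001/8.
Back-substituting: q_F = (277 − 1001/4)/2 = 107/8, q_C = (416 − 1001/4)/2 = 663/8, q_M = (308 − 1001/4)/2 = 231/8.
Price P = 437 - 2·(1001/8) = 747/4.
Flint's profit: (747/4 - 160)·(107/8) = 357.7813.

357.78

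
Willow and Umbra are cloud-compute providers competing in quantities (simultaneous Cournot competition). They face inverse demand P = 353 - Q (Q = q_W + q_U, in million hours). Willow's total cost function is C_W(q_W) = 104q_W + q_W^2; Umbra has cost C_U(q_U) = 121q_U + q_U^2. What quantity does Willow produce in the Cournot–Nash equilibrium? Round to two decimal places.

50.93

Willow's profit: π_W = (353 - Q)q_W - (104q_W + q_W²). Setting ∂π_W/∂q_W = 0: 249 - 4q_W - (q_U) = 0.
Umbra's profit: π_U = (353 - Q)q_U - (121q_U + q_U²). Setting ∂π_U/∂q_U = 0: 232 - 4q_U - (q_W) = 0.
So q_W = (249 - q_U)/4 and q_U = (232 - q_W)/4.
Substituting one into the other gives q_W = 764/15 and q_U = 679/15.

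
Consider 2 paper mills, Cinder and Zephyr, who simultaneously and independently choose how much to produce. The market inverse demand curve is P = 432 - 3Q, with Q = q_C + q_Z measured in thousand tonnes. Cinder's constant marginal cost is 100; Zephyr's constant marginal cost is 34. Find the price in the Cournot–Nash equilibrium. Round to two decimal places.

188.67

Cinder's profit: π_C = (432 - 3Q)q_C - (100q_C). Setting ∂π_C/∂q_C = 0: 332 - 6q_C - 3(q_Z) = 0.
Zephyr's first-order condition: 398 - 6q_Z - 3(q_C) = 0.
Best responses: q_C = (332 - 3q_Z)/6, q_Z = (398 - 3q_C)/6.
Substituting one into the other gives q_C = 266/9 and q_Z = 464/9.
Total output Q = 730/9, so price P = 432 - 3·(730/9) = 566/3.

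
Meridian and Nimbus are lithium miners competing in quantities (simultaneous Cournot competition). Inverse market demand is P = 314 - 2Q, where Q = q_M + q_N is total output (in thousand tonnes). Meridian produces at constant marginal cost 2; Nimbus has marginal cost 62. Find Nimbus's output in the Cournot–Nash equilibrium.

32

Meridian's profit: π_M = (314 - 2Q)q_M - (2q_M). Setting ∂π_M/∂q_M = 0: 312 - 4q_M - 2(q_N) = 0.
Nimbus's profit: π_N = (314 - 2Q)q_N - (62q_N). Setting ∂π_N/∂q_N = 0: 252 - 4q_N - 2(q_M) = 0.
Rearranging gives the reaction functions q_M = (312 - 2q_N)/4 and q_N = (252 - 2q_M)/4.
Solving the pair: q_M = 62, q_N = 32.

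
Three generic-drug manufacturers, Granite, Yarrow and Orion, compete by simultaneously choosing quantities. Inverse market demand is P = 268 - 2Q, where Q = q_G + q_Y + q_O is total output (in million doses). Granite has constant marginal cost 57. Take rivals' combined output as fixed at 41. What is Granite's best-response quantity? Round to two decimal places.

32.25

With rivals' combined output fixed at 41, Granite's profit is π_G = (268 - 2·41 - 2q_G)q_G - (57q_G) = (186 - 2q_G)q_G - (57q_G).
∂π_G/∂q_G = 129 - 4q_G = 0, so q_G = 129/4.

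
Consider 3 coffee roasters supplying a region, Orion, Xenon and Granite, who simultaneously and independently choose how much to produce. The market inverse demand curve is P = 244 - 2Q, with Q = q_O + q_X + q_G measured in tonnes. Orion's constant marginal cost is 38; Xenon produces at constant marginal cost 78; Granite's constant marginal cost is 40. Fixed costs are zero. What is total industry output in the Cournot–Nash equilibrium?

Orion's profit: π_O = (244 - 2Q)q_O - (38q_O). Setting ∂π_O/∂q_O = 0: 206 - 4q_O - 2(q_X + q_G) = 0.
Xenon's first-order condition: 166 - 4q_X - 2(q_O + q_G) = 0.
Granite's profit: π_G = (244 - 2Q)q_G - (40q_G). Setting ∂π_G/∂q_G = 0: 204 - 4q_G - 2(q_O + q_X) = 0.
Adding the 3 first-order conditions: 576 − 8Q = 0, so Q = 72.
Back-substituting: q_O = (206 − 144)/2 = 31, q_X = (166 − 144)/2 = 11, q_G = (204 − 144)/2 = 30.
Total output Q = 31 + 11 + 30 = 72.

72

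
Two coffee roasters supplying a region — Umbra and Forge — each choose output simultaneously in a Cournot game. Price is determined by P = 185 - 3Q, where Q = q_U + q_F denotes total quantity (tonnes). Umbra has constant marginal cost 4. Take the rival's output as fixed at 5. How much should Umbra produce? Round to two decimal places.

27.67

With the rival's output fixed at 5, Umbra's profit is π_U = (185 - 3·5 - 3q_U)q_U - (4q_U) = (170 - 3q_U)q_U - (4q_U).
∂π_U/∂q_U = 166 - 6q_U = 0, so q_U = 83/3.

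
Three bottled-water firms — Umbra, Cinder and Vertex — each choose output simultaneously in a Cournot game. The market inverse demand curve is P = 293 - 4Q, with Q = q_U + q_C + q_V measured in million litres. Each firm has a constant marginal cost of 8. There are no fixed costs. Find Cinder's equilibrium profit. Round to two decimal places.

A representative firm's profit is π_i = q_i(293 - 4Q) - 8q_i.
Setting ∂π_i/∂q_i = 0 with rivals' quantities fixed: 285 - 8q_i - 4·Σ_{j≠i} q_j = 0.
By symmetry each firm produces the same amount; substituting Σ_{j≠i} q_j = 2q_i yields q_i = 285/16.
Price P = 293 - 4·(855/16) = 317/4.
Cinder's profit: (317/4 - 8)·(285/16) = 1269.1406.

1269.14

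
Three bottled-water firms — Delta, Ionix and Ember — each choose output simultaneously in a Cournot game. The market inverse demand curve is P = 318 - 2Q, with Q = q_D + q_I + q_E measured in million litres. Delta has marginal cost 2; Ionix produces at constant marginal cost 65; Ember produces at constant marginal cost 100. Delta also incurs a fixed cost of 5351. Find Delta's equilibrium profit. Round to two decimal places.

Delta's profit: π_D = (318 - 2Q)q_D - (2q_D). Setting ∂π_D/∂q_D = 0: 316 - 4q_D - 2(q_I + q_E) = 0.
Ionix's profit: π_I = (318 - 2Q)q_I - (65q_I). Setting ∂π_I/∂q_I = 0: 253 - 4q_I - 2(q_D + q_E) = 0.
Ember's profit: π_E = (318 - 2Q)q_E - (100q_E). Setting ∂π_E/∂q_E = 0: 218 - 4q_E - 2(q_D + q_I) = 0.
Adding the 3 first-order conditions: 787 − 8Q = 0, so Q = 787/8.
Back-substituting: q_D = (316 − 787/4)/2 = 477/8, q_I = (253 − 787/4)/2 = 225/8, q_E = (218 − 787/4)/2 = 85/8.
Price P = 318 - 2·(787/8) = 485/4.
Delta's profit: (485/4 - 2)·(477/8) - 5351 = 1759.2813.

1759.28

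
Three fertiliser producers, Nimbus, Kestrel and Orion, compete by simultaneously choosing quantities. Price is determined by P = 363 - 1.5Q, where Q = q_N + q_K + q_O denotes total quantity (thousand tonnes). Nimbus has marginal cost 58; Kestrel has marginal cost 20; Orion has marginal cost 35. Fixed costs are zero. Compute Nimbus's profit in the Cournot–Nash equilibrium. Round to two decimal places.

2480.67

Nimbus's profit: π_N = (363 - 1.5Q)q_N - (58q_N). Setting ∂π_N/∂q_N = 0: 305 - 3q_N - (3/2)(q_K + q_O) = 0.
Kestrel's first-order condition: 343 - 3q_K - (3/2)(q_N + q_O) = 0.
Orion's first-order condition: 328 - 3q_O - (3/2)(q_N + q_K) = 0.
Adding the 3 conditions: 976 − 3Q − 3Q = 0, i.e. Q = 488/3.
Back-substituting: q_N = (305 − 244)/(3/2) = 122/3, q_K = (343 − 244)/(3/2) = 66, q_O = (328 − 244)/(3/2) = 56.
Price P = 363 - (3/2)·(488/3) = 119.
Nimbus's profit: (119 - 58)·(122/3) = 2480.6667.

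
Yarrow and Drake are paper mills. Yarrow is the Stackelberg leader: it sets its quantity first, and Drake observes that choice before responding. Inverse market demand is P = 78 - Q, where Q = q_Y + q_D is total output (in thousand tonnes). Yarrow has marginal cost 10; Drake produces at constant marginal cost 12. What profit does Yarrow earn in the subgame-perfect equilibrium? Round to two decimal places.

Solve by backward induction. Given q_Y, the follower Drake maximises π_D = (78 - q_Y - q_D)q_D - 12q_D.
∂π_D/∂q_D = 66 - q_Y - 2q_D = 0 gives the reaction function q_D = (66 - q_Y)/2.
The leader anticipates this reaction. Substituting into P = 78 - Q gives P = 45 - (1/2)q_Y, so π_Y = (45 - (1/2)q_Y)q_Y - 10q_Y.
Maximising: ∂π_Y/∂q_Y = 35 - q_Y = 0, giving q_Y = 35.
Then q_D = (66 - 35)/2 = 31/2.
Price P = 78 - 101/2 = 55/2.
Yarrow's profit: (55/2 - 10)·35 = 1225/2.

612.50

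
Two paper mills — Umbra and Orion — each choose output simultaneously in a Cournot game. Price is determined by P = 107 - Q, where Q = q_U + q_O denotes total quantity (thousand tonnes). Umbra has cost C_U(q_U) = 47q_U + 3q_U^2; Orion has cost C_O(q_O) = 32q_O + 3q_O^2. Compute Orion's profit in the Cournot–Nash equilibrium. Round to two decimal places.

293.88

Umbra's profit: π_U = (107 - Q)q_U - (47q_U + 3q_U²). Setting ∂π_U/∂q_U = 0: 60 - 8q_U - (q_O) = 0.
Orion's profit: π_O = (107 - Q)q_O - (32q_O + 3q_O²). Setting ∂π_O/∂q_O = 0: 75 - 8q_O - (q_U) = 0.
Rearranging gives the reaction functions q_U = (60 - q_O)/8 and q_O = (75 - q_U)/8.
Substituting one into the other gives q_U = 45/7 and q_O = 60/7.
Price P = 107 - 15 = 92.
Orion's profit: 92·(60/7) - 32·(60/7) - 3(60/7)² = 293.8776.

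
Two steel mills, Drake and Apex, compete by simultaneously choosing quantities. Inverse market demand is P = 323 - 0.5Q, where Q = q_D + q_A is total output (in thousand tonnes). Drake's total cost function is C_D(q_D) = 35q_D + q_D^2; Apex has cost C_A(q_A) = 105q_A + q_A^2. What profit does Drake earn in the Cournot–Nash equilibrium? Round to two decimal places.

11167.84

Drake's profit: π_D = (323 - 0.5Q)q_D - (35q_D + q_D²). Setting ∂π_D/∂q_D = 0: 288 - 3q_D - (1/2)(q_A) = 0.
Apex's profit: π_A = (323 - 0.5Q)q_A - (105q_A + q_A²). Setting ∂π_A/∂q_A = 0: 218 - 3q_A - (1/2)(q_D) = 0.
So q_D = (288 - (1/2)q_A)/3 and q_A = (218 - (1/2)q_D)/3.
Solving the pair: q_D = 604/7, q_A = 408/7.
Price P = 323 - (1/2)·(1012/7) = 1755/7.
Drake's profit: (1755/7)·(604/7) - 35·(604/7) - (604/7)² = 11167.8367.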